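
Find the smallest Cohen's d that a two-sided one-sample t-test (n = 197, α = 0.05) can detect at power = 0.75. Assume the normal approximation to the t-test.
d ≈ 0.19

Minimum detectable effect (one-sample t-test, normal approximation):
d = (z_{α/2} + z_β) / √n
d = (1.960 + 0.674) / √197
d = 2.634 / 14.036
d ≈ 0.19

By Cohen's convention (0.2 small / 0.5 medium / 0.8 large): very small effect.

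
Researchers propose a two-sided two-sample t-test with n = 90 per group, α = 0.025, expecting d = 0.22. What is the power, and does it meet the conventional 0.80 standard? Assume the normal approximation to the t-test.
Power ≈ 0.22; the study is underpowered (power < 0.80)

Power calculation (two-sample t-test, normal approximation):
z_β = d · √(n/2) - z_{α/2}
z_β = 0.22 · √(90/2) - 2.241
z_β = 0.22 · 6.708 - 2.241
z_β = -0.766

Power = Φ(z_β) = Φ(-0.766) ≈ 0.222

Effect size d = 0.22 is small by Cohen's convention (0.2/0.5/0.8).

Threshold: power ≥ 0.80 is conventionally adequate.
Power ≈ 0.22 → the study is underpowered (power < 0.80).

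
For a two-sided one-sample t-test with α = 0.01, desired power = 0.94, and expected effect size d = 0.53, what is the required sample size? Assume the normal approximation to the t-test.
n = 61

Sample size formula (one-sample t-test, normal approximation):
n = ((z_{α/2} + z_β) / d)²

z_{α/2} = 2.576 (for α = 0.01, two-sided)
z_β = 1.555 (for power = 0.94)
d = 0.53

n = ((2.576 + 1.555) / 0.53)²
n = (7.794)²
n ≈ 60.75
Round up to the next whole number: n = 61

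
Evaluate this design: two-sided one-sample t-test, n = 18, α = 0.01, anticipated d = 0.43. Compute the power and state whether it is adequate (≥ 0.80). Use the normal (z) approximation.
Power ≈ 0.23; the study is underpowered (power < 0.80)

Power calculation (one-sample t-test, normal approximation):
z_β = d · √n - z_{α/2}
z_β = 0.43 · √18 - 2.576
z_β = 0.43 · 4.243 - 2.576
z_β = -0.751

Power = Φ(z_β) = Φ(-0.751) ≈ 0.226

Effect size d = 0.43 is small by Cohen's convention (0.2/0.5/0.8).

Threshold: power ≥ 0.80 is conventionally adequate.
Power ≈ 0.23 → the study is underpowered (power < 0.80).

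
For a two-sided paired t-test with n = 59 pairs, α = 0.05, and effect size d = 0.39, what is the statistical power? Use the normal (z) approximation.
Power ≈ 0.85

Power calculation (paired t-test, normal approximation):
z_β = d · √n - z_{α/2}
z_β = 0.39 · √59 - 1.960
z_β = 0.39 · 7.681 - 1.960
z_β = 1.036

Power = Φ(z_β) = Φ(1.036) ≈ 0.850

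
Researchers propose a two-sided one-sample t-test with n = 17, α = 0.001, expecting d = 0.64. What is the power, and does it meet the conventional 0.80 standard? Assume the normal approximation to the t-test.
Power ≈ 0.26; the study is underpowered (power < 0.80)

Power calculation (one-sample t-test, normal approximation):
z_β = d · √n - z_{α/2}
z_β = 0.64 · √17 - 3.291
z_β = 0.64 · 4.123 - 3.291
z_β = -0.652

Power = Φ(z_β) = Φ(-0.652) ≈ 0.257

Effect size d = 0.64 is medium by Cohen's convention (0.2/0.5/0.8).

Threshold: power ≥ 0.80 is conventionally adequate.
Power ≈ 0.26 → the study is underpowered (power < 0.80).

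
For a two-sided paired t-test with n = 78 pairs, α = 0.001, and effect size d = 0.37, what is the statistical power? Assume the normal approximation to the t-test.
Power ≈ 0.49

Power calculation (paired t-test, normal approximation):
z_β = d · √n - z_{α/2}
z_β = 0.37 · √78 - 3.291
z_β = 0.37 · 8.832 - 3.291
z_β = -0.023

Power = Φ(z_β) = Φ(-0.023) ≈ 0.491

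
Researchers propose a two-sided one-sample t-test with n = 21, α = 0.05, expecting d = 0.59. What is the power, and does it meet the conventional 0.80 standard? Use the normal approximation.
Power ≈ 0.77; the study is underpowered (power < 0.80)

Power calculation (one-sample t-test, normal approximation):
z_β = d · √n - z_{α/2}
z_β = 0.59 · √21 - 1.960
z_β = 0.59 · 4.583 - 1.960
z_β = 0.744

Power = Φ(z_β) = Φ(0.744) ≈ 0.771

Effect size d = 0.59 is medium by Cohen's convention (0.2/0.5/0.8).

Threshold: power ≥ 0.80 is conventionally adequate.
Power ≈ 0.77 → the study is underpowered (power < 0.80).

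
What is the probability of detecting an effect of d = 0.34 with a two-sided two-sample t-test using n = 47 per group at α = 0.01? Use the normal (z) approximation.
Power ≈ 0.18

Power calculation (two-sample t-test, normal approximation):
z_β = d · √(n/2) - z_{α/2}
z_β = 0.34 · √(47/2) - 2.576
z_β = 0.34 · 4.848 - 2.576
z_β = -0.928

Power = Φ(z_β) = Φ(-0.928) ≈ 0.177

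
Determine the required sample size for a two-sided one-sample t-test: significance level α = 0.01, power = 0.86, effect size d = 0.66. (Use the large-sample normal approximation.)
n = 31

Sample size formula (one-sample t-test, normal approximation):
n = ((z_{α/2} + z_β) / d)²

z_{α/2} = 2.576 (for α = 0.01, two-sided)
z_β = 1.080 (for power = 0.86)
d = 0.66

n = ((2.576 + 1.080) / 0.66)²
n = (5.539)²
n ≈ 30.68
Round up to the next whole number: n = 31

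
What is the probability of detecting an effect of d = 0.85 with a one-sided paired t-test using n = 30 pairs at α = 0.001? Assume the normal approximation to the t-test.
Power ≈ 0.94

Power calculation (paired t-test, normal approximation):
z_β = d · √n - z_α
z_β = 0.85 · √30 - 3.090
z_β = 0.85 · 5.477 - 3.090
z_β = 1.565

Power = Φ(z_β) = Φ(1.565) ≈ 0.941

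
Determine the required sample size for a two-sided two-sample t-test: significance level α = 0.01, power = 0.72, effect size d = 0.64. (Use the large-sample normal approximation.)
n = 49 per group

Sample size formula (two-sample t-test, normal approximation):
n = 2 · ((z_{α/2} + z_β) / d)²

z_{α/2} = 2.576 (for α = 0.01, two-sided)
z_β = 0.583 (for power = 0.72)
d = 0.64

n = 2 · ((2.576 + 0.583) / 0.64)²
n = 2 · (4.936)²
n ≈ 48.73
Round up to the next whole number: n = 49 per group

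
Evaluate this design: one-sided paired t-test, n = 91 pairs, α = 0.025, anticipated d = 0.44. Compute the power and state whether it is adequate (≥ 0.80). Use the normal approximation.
Power ≈ 0.99; the study is adequately powered (power ≥ 0.80)

Power calculation (paired t-test, normal approximation):
z_β = d · √n - z_α
z_β = 0.44 · √91 - 1.960
z_β = 0.44 · 9.539 - 1.960
z_β = 2.237

Power = Φ(z_β) = Φ(2.237) ≈ 0.987

Effect size d = 0.44 is small by Cohen's convention (0.2/0.5/0.8).

Threshold: power ≥ 0.80 is conventionally adequate.
Power ≈ 0.99 → the study is adequately powered (power ≥ 0.80).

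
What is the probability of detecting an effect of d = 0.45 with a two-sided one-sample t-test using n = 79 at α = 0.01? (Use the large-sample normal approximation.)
Power ≈ 0.92

Power calculation (one-sample t-test, normal approximation):
z_β = d · √n - z_{α/2}
z_β = 0.45 · √79 - 2.576
z_β = 0.45 · 8.888 - 2.576
z_β = 1.424

Power = Φ(z_β) = Φ(1.424) ≈ 0.923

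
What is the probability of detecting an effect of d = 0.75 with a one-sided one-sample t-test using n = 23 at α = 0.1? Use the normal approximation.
Power ≈ 0.99

Power calculation (one-sample t-test, normal approximation):
z_β = d · √n - z_α
z_β = 0.75 · √23 - 1.282
z_β = 0.75 · 4.796 - 1.282
z_β = 2.315

Power = Φ(z_β) = Φ(2.315) ≈ 0.990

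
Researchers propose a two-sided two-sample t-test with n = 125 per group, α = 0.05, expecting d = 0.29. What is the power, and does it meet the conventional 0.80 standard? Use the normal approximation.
Power ≈ 0.63; the study is underpowered (power < 0.80)

Power calculation (two-sample t-test, normal approximation):
z_β = d · √(n/2) - z_{α/2}
z_β = 0.29 · √(125/2) - 1.960
z_β = 0.29 · 7.906 - 1.960
z_β = 0.333

Power = Φ(z_β) = Φ(0.333) ≈ 0.630

Effect size d = 0.29 is small by Cohen's convention (0.2/0.5/0.8).

Threshold: power ≥ 0.80 is conventionally adequate.
Power ≈ 0.63 → the study is underpowered (power < 0.80).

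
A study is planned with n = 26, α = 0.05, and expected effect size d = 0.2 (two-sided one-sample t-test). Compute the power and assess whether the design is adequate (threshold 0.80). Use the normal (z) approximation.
Power ≈ 0.17; the study is underpowered (power < 0.80)

Power calculation (one-sample t-test, normal approximation):
z_β = d · √n - z_{α/2}
z_β = 0.2 · √26 - 1.960
z_β = 0.2 · 5.099 - 1.960
z_β = -0.940

Power = Φ(z_β) = Φ(-0.940) ≈ 0.174

Effect size d = 0.2 is small by Cohen's convention (0.2/0.5/0.8).

Threshold: power ≥ 0.80 is conventionally adequate.
Power ≈ 0.17 → the study is underpowered (power < 0.80).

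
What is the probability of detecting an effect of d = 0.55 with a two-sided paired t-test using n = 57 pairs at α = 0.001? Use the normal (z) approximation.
Power ≈ 0.81

Power calculation (paired t-test, normal approximation):
z_β = d · √n - z_{α/2}
z_β = 0.55 · √57 - 3.291
z_β = 0.55 · 7.550 - 3.291
z_β = 0.862

Power = Φ(z_β) = Φ(0.862) ≈ 0.806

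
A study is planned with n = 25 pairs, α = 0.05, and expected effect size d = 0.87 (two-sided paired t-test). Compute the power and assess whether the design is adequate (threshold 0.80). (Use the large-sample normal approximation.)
Power ≈ 0.99; the study is adequately powered (power ≥ 0.80)

Power calculation (paired t-test, normal approximation):
z_β = d · √n - z_{α/2}
z_β = 0.87 · √25 - 1.960
z_β = 0.87 · 5.000 - 1.960
z_β = 2.390

Power = Φ(z_β) = Φ(2.390) ≈ 0.992

Effect size d = 0.87 is large by Cohen's convention (0.2/0.5/0.8).

Threshold: power ≥ 0.80 is conventionally adequate.
Power ≈ 0.99 → the study is adequately powered (power ≥ 0.80).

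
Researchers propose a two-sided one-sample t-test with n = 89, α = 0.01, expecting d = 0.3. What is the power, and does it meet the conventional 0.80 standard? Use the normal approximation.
Power ≈ 0.60; the study is underpowered (power < 0.80)

Power calculation (one-sample t-test, normal approximation):
z_β = d · √n - z_{α/2}
z_β = 0.3 · √89 - 2.576
z_β = 0.3 · 9.434 - 2.576
z_β = 0.254

Power = Φ(z_β) = Φ(0.254) ≈ 0.600

Effect size d = 0.3 is small by Cohen's convention (0.2/0.5/0.8).

Threshold: power ≥ 0.80 is conventionally adequate.
Power ≈ 0.60 → the study is underpowered (power < 0.80).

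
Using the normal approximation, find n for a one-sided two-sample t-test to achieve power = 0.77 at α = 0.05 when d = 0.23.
n = 215 per group

Sample size formula (two-sample t-test, normal approximation):
n = 2 · ((z_α + z_β) / d)²

z_α = 1.645 (for α = 0.05, one-sided)
z_β = 0.739 (for power = 0.77)
d = 0.23

n = 2 · ((1.645 + 0.739) / 0.23)²
n = 2 · (10.365)²
n ≈ 214.87
Round up to the next whole number: n = 215 per group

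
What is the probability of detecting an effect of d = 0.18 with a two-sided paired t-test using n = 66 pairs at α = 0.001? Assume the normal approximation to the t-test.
Power ≈ 0.03

Power calculation (paired t-test, normal approximation):
z_β = d · √n - z_{α/2}
z_β = 0.18 · √66 - 3.291
z_β = 0.18 · 8.124 - 3.291
z_β = -1.828

Power = Φ(z_β) = Φ(-1.828) ≈ 0.034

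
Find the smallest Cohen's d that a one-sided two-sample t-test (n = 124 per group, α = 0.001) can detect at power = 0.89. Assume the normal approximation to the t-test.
d ≈ 0.55

Minimum detectable effect (two-sample t-test, normal approximation):
d = (z_α + z_β) / √(n/2)
d = (3.090 + 1.227) / √(124/2)
d = 4.317 / 7.874
d ≈ 0.55

By Cohen's convention (0.2 small / 0.5 medium / 0.8 large): medium effect.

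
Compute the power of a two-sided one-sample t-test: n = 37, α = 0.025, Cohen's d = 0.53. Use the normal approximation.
Power ≈ 0.84

Power calculation (one-sample t-test, normal approximation):
z_β = d · √n - z_{α/2}
z_β = 0.53 · √37 - 2.241
z_β = 0.53 · 6.083 - 2.241
z_β = 0.982

Power = Φ(z_β) = Φ(0.982) ≈ 0.837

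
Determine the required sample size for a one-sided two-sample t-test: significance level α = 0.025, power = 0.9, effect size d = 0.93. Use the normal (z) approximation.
n = 25 per group

Sample size formula (two-sample t-test, normal approximation):
n = 2 · ((z_α + z_β) / d)²

z_α = 1.960 (for α = 0.025, one-sided)
z_β = 1.282 (for power = 0.9)
d = 0.93

n = 2 · ((1.960 + 1.282) / 0.93)²
n = 2 · (3.486)²
n ≈ 24.30
Round up to the next whole number: n = 25 per group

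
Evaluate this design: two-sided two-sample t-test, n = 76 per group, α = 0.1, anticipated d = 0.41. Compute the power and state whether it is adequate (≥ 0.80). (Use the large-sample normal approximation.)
Power ≈ 0.81; the study is adequately powered (power ≥ 0.80)

Power calculation (two-sample t-test, normal approximation):
z_β = d · √(n/2) - z_{α/2}
z_β = 0.41 · √(76/2) - 1.645
z_β = 0.41 · 6.164 - 1.645
z_β = 0.883

Power = Φ(z_β) = Φ(0.883) ≈ 0.811

Effect size d = 0.41 is small by Cohen's convention (0.2/0.5/0.8).

Threshold: power ≥ 0.80 is conventionally adequate.
Power ≈ 0.81 → the study is adequately powered (power ≥ 0.80).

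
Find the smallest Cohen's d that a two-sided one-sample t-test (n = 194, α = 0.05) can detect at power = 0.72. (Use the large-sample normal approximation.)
d ≈ 0.18

Minimum detectable effect (one-sample t-test, normal approximation):
d = (z_{α/2} + z_β) / √n
d = (1.960 + 0.583) / √194
d = 2.543 / 13.928
d ≈ 0.18

By Cohen's convention (0.2 small / 0.5 medium / 0.8 large): very small effect.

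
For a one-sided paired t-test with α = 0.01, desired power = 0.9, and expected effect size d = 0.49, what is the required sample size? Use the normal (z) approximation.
n = 55 pairs

Sample size formula (paired t-test, normal approximation):
n = ((z_α + z_β) / d)²

z_α = 2.326 (for α = 0.01, one-sided)
z_β = 1.282 (for power = 0.9)
d = 0.49

n = ((2.326 + 1.282) / 0.49)²
n = (7.363)²
n ≈ 54.21
Round up to the next whole number: n = 55 pairs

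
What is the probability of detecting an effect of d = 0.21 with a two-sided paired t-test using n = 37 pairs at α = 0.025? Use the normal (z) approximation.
Power ≈ 0.17

Power calculation (paired t-test, normal approximation):
z_β = d · √n - z_{α/2}
z_β = 0.21 · √37 - 2.241
z_β = 0.21 · 6.083 - 2.241
z_β = -0.964

Power = Φ(z_β) = Φ(-0.964) ≈ 0.168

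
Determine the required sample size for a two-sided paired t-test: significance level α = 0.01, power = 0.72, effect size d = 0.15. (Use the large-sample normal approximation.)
n = 444 pairs

Sample size formula (paired t-test, normal approximation):
n = ((z_{α/2} + z_β) / d)²

z_{α/2} = 2.576 (for α = 0.01, two-sided)
z_β = 0.583 (for power = 0.72)
d = 0.15

n = ((2.576 + 0.583) / 0.15)²
n = (21.060)²
n ≈ 443.52
Round up to the next whole number: n = 444 pairs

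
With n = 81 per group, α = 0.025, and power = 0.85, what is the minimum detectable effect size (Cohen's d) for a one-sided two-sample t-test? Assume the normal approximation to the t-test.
d ≈ 0.47

Minimum detectable effect (two-sample t-test, normal approximation):
d = (z_α + z_β) / √(n/2)
d = (1.960 + 1.036) / √(81/2)
d = 2.996 / 6.364
d ≈ 0.47

By Cohen's convention (0.2 small / 0.5 medium / 0.8 large): small effect.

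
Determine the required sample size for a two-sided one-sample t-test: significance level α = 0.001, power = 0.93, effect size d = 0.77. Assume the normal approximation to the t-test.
n = 39

Sample size formula (one-sample t-test, normal approximation):
n = ((z_{α/2} + z_β) / d)²

z_{α/2} = 3.291 (for α = 0.001, two-sided)
z_β = 1.476 (for power = 0.93)
d = 0.77

n = ((3.291 + 1.476) / 0.77)²
n = (6.191)²
n ≈ 38.33
Round up to the next whole number: n = 39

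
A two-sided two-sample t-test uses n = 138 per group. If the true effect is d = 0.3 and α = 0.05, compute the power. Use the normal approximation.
Power ≈ 0.70

Power calculation (two-sample t-test, normal approximation):
z_β = d · √(n/2) - z_{α/2}
z_β = 0.3 · √(138/2) - 1.960
z_β = 0.3 · 8.307 - 1.960
z_β = 0.532

Power = Φ(z_β) = Φ(0.532) ≈ 0.703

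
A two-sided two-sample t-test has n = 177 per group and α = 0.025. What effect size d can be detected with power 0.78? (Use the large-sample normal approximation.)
d ≈ 0.32

Minimum detectable effect (two-sample t-test, normal approximation):
d = (z_{α/2} + z_β) / √(n/2)
d = (2.241 + 0.772) / √(177/2)
d = 3.014 / 9.407
d ≈ 0.32

By Cohen's convention (0.2 small / 0.5 medium / 0.8 large): small effect.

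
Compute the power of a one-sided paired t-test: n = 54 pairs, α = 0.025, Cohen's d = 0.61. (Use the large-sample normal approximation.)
Power ≈ 0.99

Power calculation (paired t-test, normal approximation):
z_β = d · √n - z_α
z_β = 0.61 · √54 - 1.960
z_β = 0.61 · 7.348 - 1.960
z_β = 2.523

Power = Φ(z_β) = Φ(2.523) ≈ 0.994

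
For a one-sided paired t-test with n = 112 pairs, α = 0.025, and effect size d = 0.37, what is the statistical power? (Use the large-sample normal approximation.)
Power ≈ 0.97

Power calculation (paired t-test, normal approximation):
z_β = d · √n - z_α
z_β = 0.37 · √112 - 1.960
z_β = 0.37 · 10.583 - 1.960
z_β = 1.956

Power = Φ(z_β) = Φ(1.956) ≈ 0.975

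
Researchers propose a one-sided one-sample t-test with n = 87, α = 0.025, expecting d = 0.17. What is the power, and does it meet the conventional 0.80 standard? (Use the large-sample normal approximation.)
Power ≈ 0.35; the study is underpowered (power < 0.80)

Power calculation (one-sample t-test, normal approximation):
z_β = d · √n - z_α
z_β = 0.17 · √87 - 1.960
z_β = 0.17 · 9.327 - 1.960
z_β = -0.374

Power = Φ(z_β) = Φ(-0.374) ≈ 0.354

Effect size d = 0.17 is very small by Cohen's convention (0.2/0.5/0.8).

Threshold: power ≥ 0.80 is conventionally adequate.
Power ≈ 0.35 → the study is underpowered (power < 0.80).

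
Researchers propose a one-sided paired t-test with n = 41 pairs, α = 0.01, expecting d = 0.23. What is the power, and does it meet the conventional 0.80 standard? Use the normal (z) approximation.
Power ≈ 0.20; the study is underpowered (power < 0.80)

Power calculation (paired t-test, normal approximation):
z_β = d · √n - z_α
z_β = 0.23 · √41 - 2.326
z_β = 0.23 · 6.403 - 2.326
z_β = -0.854

Power = Φ(z_β) = Φ(-0.854) ≈ 0.197

Effect size d = 0.23 is small by Cohen's convention (0.2/0.5/0.8).

Threshold: power ≥ 0.80 is conventionally adequate.
Power ≈ 0.20 → the study is underpowered (power < 0.80).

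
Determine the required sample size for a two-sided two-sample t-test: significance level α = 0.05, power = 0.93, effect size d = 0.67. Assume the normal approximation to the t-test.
n = 53 per group

Sample size formula (two-sample t-test, normal approximation):
n = 2 · ((z_{α/2} + z_β) / d)²

z_{α/2} = 1.960 (for α = 0.05, two-sided)
z_β = 1.476 (for power = 0.93)
d = 0.67

n = 2 · ((1.960 + 1.476) / 0.67)²
n = 2 · (5.128)²
n ≈ 52.59
Round up to the next whole number: n = 53 per group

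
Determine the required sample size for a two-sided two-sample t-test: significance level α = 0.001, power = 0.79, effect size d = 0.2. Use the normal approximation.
n = 840 per group

Sample size formula (two-sample t-test, normal approximation):
n = 2 · ((z_{α/2} + z_β) / d)²

z_{α/2} = 3.291 (for α = 0.001, two-sided)
z_β = 0.806 (for power = 0.79)
d = 0.2

n = 2 · ((3.291 + 0.806) / 0.2)²
n = 2 · (20.485)²
n ≈ 839.27
Round up to the next whole number: n = 840 per group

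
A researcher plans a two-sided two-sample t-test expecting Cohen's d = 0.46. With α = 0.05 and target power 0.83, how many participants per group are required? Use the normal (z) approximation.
n = 81 per group

Sample size formula (two-sample t-test, normal approximation):
n = 2 · ((z_{α/2} + z_β) / d)²

z_{α/2} = 1.960 (for α = 0.05, two-sided)
z_β = 0.954 (for power = 0.83)
d = 0.46

n = 2 · ((1.960 + 0.954) / 0.46)²
n = 2 · (6.335)²
n ≈ 80.26
Round up to the next whole number: n = 81 per group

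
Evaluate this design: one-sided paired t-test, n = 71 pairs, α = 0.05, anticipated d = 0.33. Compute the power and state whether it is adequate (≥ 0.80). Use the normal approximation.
Power ≈ 0.87; the study is adequately powered (power ≥ 0.80)

Power calculation (paired t-test, normal approximation):
z_β = d · √n - z_α
z_β = 0.33 · √71 - 1.645
z_β = 0.33 · 8.426 - 1.645
z_β = 1.136

Power = Φ(z_β) = Φ(1.136) ≈ 0.872

Effect size d = 0.33 is small by Cohen's convention (0.2/0.5/0.8).

Threshold: power ≥ 0.80 is conventionally adequate.
Power ≈ 0.87 → the study is adequately powered (power ≥ 0.80).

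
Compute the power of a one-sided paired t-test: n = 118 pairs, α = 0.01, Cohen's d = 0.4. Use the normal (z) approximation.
Power ≈ 0.98

Power calculation (paired t-test, normal approximation):
z_β = d · √n - z_α
z_β = 0.4 · √118 - 2.326
z_β = 0.4 · 10.863 - 2.326
z_β = 2.019

Power = Φ(z_β) = Φ(2.019) ≈ 0.978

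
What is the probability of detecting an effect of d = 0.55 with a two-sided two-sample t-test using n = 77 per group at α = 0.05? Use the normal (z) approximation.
Power ≈ 0.93

Power calculation (two-sample t-test, normal approximation):
z_β = d · √(n/2) - z_{α/2}
z_β = 0.55 · √(77/2) - 1.960
z_β = 0.55 · 6.205 - 1.960
z_β = 1.453

Power = Φ(z_β) = Φ(1.453) ≈ 0.927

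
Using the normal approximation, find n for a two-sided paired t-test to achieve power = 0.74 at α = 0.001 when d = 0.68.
n = 34 pairs

Sample size formula (paired t-test, normal approximation):
n = ((z_{α/2} + z_β) / d)²

z_{α/2} = 3.291 (for α = 0.001, two-sided)
z_β = 0.643 (for power = 0.74)
d = 0.68

n = ((3.291 + 0.643) / 0.68)²
n = (5.785)²
n ≈ 33.47
Round up to the next whole number: n = 34 pairs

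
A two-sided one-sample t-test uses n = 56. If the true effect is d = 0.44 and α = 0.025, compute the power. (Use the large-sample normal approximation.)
Power ≈ 0.85

Power calculation (one-sample t-test, normal approximation):
z_β = d · √n - z_{α/2}
z_β = 0.44 · √56 - 2.241
z_β = 0.44 · 7.483 - 2.241
z_β = 1.051

Power = Φ(z_β) = Φ(1.051) ≈ 0.853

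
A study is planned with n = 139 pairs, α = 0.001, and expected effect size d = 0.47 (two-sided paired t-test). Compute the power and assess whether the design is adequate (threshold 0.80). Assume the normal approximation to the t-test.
Power ≈ 0.99; the study is adequately powered (power ≥ 0.80)

Power calculation (paired t-test, normal approximation):
z_β = d · √n - z_{α/2}
z_β = 0.47 · √139 - 3.291
z_β = 0.47 · 11.790 - 3.291
z_β = 2.251

Power = Φ(z_β) = Φ(2.251) ≈ 0.988

Effect size d = 0.47 is small by Cohen's convention (0.2/0.5/0.8).

Threshold: power ≥ 0.80 is conventionally adequate.
Power ≈ 0.99 → the study is adequately powered (power ≥ 0.80).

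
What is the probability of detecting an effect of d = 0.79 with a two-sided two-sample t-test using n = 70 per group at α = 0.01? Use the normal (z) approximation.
Power ≈ 0.98

Power calculation (two-sample t-test, normal approximation):
z_β = d · √(n/2) - z_{α/2}
z_β = 0.79 · √(70/2) - 2.576
z_β = 0.79 · 5.916 - 2.576
z_β = 2.098

Power = Φ(z_β) = Φ(2.098) ≈ 0.982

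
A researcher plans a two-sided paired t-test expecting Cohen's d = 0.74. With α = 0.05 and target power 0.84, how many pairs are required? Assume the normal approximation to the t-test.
n = 16 pairs

Sample size formula (paired t-test, normal approximation):
n = ((z_{α/2} + z_β) / d)²

z_{α/2} = 1.960 (for α = 0.05, two-sided)
z_β = 0.994 (for power = 0.84)
d = 0.74

n = ((1.960 + 0.994) / 0.74)²
n = (3.992)²
n ≈ 15.94
Round up to the next whole number: n = 16 pairs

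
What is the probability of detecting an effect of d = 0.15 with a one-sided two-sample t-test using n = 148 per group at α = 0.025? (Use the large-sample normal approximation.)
Power ≈ 0.25

Power calculation (two-sample t-test, normal approximation):
z_β = d · √(n/2) - z_α
z_β = 0.15 · √(148/2) - 1.960
z_β = 0.15 · 8.602 - 1.960
z_β = -0.670

Power = Φ(z_β) = Φ(-0.670) ≈ 0.252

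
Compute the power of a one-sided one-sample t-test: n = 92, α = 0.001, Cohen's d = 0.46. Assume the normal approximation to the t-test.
Power ≈ 0.91

Power calculation (one-sample t-test, normal approximation):
z_β = d · √n - z_α
z_β = 0.46 · √92 - 3.090
z_β = 0.46 · 9.592 - 3.090
z_β = 1.322

Power = Φ(z_β) = Φ(1.322) ≈ 0.907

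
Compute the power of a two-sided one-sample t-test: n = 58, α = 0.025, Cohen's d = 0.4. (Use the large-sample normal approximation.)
Power ≈ 0.79

Power calculation (one-sample t-test, normal approximation):
z_β = d · √n - z_{α/2}
z_β = 0.4 · √58 - 2.241
z_β = 0.4 · 7.616 - 2.241
z_β = 0.805

Power = Φ(z_β) = Φ(0.805) ≈ 0.790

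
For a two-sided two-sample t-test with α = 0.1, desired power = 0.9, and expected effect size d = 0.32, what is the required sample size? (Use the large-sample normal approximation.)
n = 168 per group

Sample size formula (two-sample t-test, normal approximation):
n = 2 · ((z_{α/2} + z_β) / d)²

z_{α/2} = 1.645 (for α = 0.1, two-sided)
z_β = 1.282 (for power = 0.9)
d = 0.32

n = 2 · ((1.645 + 1.282) / 0.32)²
n = 2 · (9.147)²
n ≈ 167.34
Round up to the next whole number: n = 168 per group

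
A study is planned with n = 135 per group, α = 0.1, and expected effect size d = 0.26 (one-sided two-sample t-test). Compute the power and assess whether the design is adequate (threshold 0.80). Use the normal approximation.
Power ≈ 0.80; the study is adequately powered (power ≥ 0.80)

Power calculation (two-sample t-test, normal approximation):
z_β = d · √(n/2) - z_α
z_β = 0.26 · √(135/2) - 1.282
z_β = 0.26 · 8.216 - 1.282
z_β = 0.855

Power = Φ(z_β) = Φ(0.855) ≈ 0.804

Effect size d = 0.26 is small by Cohen's convention (0.2/0.5/0.8).

Threshold: power ≥ 0.80 is conventionally adequate.
Power ≈ 0.80 → the study is adequately powered (power ≥ 0.80).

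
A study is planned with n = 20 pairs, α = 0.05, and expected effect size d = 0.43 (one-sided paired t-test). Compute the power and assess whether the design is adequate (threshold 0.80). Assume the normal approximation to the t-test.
Power ≈ 0.61; the study is underpowered (power < 0.80)

Power calculation (paired t-test, normal approximation):
z_β = d · √n - z_α
z_β = 0.43 · √20 - 1.645
z_β = 0.43 · 4.472 - 1.645
z_β = 0.278

Power = Φ(z_β) = Φ(0.278) ≈ 0.610

Effect size d = 0.43 is small by Cohen's convention (0.2/0.5/0.8).

Threshold: power ≥ 0.80 is conventionally adequate.
Power ≈ 0.61 → the study is underpowered (power < 0.80).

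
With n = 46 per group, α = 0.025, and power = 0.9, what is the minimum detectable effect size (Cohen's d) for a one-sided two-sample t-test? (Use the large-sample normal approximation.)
d ≈ 0.68

Minimum detectable effect (two-sample t-test, normal approximation):
d = (z_α + z_β) / √(n/2)
d = (1.960 + 1.282) / √(46/2)
d = 3.242 / 4.796
d ≈ 0.68

By Cohen's convention (0.2 small / 0.5 medium / 0.8 large): medium effect.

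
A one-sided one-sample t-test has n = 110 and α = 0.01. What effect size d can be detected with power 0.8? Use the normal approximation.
d ≈ 0.30

Minimum detectable effect (one-sample t-test, normal approximation):
d = (z_α + z_β) / √n
d = (2.326 + 0.842) / √110
d = 3.168 / 10.488
d ≈ 0.30

By Cohen's convention (0.2 small / 0.5 medium / 0.8 large): small effect.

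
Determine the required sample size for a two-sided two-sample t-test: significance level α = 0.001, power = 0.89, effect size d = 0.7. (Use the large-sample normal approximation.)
n = 84 per group

Sample size formula (two-sample t-test, normal approximation):
n = 2 · ((z_{α/2} + z_β) / d)²

z_{α/2} = 3.291 (for α = 0.001, two-sided)
z_β = 1.227 (for power = 0.89)
d = 0.7

n = 2 · ((3.291 + 1.227) / 0.7)²
n = 2 · (6.454)²
n ≈ 83.31
Round up to the next whole number: n = 84 per group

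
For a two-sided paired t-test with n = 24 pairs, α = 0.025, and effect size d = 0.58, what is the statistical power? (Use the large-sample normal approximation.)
Power ≈ 0.73

Power calculation (paired t-test, normal approximation):
z_β = d · √n - z_{α/2}
z_β = 0.58 · √24 - 2.241
z_β = 0.58 · 4.899 - 2.241
z_β = 0.600

Power = Φ(z_β) = Φ(0.600) ≈ 0.726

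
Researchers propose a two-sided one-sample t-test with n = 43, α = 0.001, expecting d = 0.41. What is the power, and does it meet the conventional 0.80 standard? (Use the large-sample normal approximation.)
Power ≈ 0.27; the study is underpowered (power < 0.80)

Power calculation (one-sample t-test, normal approximation):
z_β = d · √n - z_{α/2}
z_β = 0.41 · √43 - 3.291
z_β = 0.41 · 6.557 - 3.291
z_β = -0.602

Power = Φ(z_β) = Φ(-0.602) ≈ 0.274

Effect size d = 0.41 is small by Cohen's convention (0.2/0.5/0.8).

Threshold: power ≥ 0.80 is conventionally adequate.
Power ≈ 0.27 → the study is underpowered (power < 0.80).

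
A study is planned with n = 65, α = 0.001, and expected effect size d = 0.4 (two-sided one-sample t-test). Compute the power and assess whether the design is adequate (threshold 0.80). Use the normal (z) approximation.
Power ≈ 0.47; the study is underpowered (power < 0.80)

Power calculation (one-sample t-test, normal approximation):
z_β = d · √n - z_{α/2}
z_β = 0.4 · √65 - 3.291
z_β = 0.4 · 8.062 - 3.291
z_β = -0.066

Power = Φ(z_β) = Φ(-0.066) ≈ 0.474

Effect size d = 0.4 is small by Cohen's convention (0.2/0.5/0.8).

Threshold: power ≥ 0.80 is conventionally adequate.
Power ≈ 0.47 → the study is underpowered (power < 0.80).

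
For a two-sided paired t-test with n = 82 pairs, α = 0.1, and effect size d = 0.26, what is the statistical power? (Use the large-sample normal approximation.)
Power ≈ 0.76

Power calculation (paired t-test, normal approximation):
z_β = d · √n - z_{α/2}
z_β = 0.26 · √82 - 1.645
z_β = 0.26 · 9.055 - 1.645
z_β = 0.710

Power = Φ(z_β) = Φ(0.710) ≈ 0.761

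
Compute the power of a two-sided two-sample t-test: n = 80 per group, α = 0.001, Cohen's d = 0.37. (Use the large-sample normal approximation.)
Power ≈ 0.17

Power calculation (two-sample t-test, normal approximation):
z_β = d · √(n/2) - z_{α/2}
z_β = 0.37 · √(80/2) - 3.291
z_β = 0.37 · 6.325 - 3.291
z_β = -0.950

Power = Φ(z_β) = Φ(-0.950) ≈ 0.171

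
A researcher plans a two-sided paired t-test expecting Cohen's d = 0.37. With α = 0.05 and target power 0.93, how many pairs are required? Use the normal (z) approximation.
n = 87 pairs

Sample size formula (paired t-test, normal approximation):
n = ((z_{α/2} + z_β) / d)²

z_{α/2} = 1.960 (for α = 0.05, two-sided)
z_β = 1.476 (for power = 0.93)
d = 0.37

n = ((1.960 + 1.476) / 0.37)²
n = (9.286)²
n ≈ 86.23
Round up to the next whole number: n = 87 pairs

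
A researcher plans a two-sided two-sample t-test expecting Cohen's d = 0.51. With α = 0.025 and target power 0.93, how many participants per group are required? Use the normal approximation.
n = 107 per group

Sample size formula (two-sample t-test, normal approximation):
n = 2 · ((z_{α/2} + z_β) / d)²

z_{α/2} = 2.241 (for α = 0.025, two-sided)
z_β = 1.476 (for power = 0.93)
d = 0.51

n = 2 · ((2.241 + 1.476) / 0.51)²
n = 2 · (7.288)²
n ≈ 106.23
Round up to the next whole number: n = 107 per group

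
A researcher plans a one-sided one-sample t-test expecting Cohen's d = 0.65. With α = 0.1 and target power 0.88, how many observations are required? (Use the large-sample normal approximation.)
n = 15

Sample size formula (one-sample t-test, normal approximation):
n = ((z_α + z_β) / d)²

z_α = 1.282 (for α = 0.1, one-sided)
z_β = 1.175 (for power = 0.88)
d = 0.65

n = ((1.282 + 1.175) / 0.65)²
n = (3.780)²
n ≈ 14.29
Round up to the next whole number: n = 15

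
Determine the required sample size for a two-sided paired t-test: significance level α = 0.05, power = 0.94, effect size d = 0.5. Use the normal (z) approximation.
n = 50 pairs

Sample size formula (paired t-test, normal approximation):
n = ((z_{α/2} + z_β) / d)²

z_{α/2} = 1.960 (for α = 0.05, two-sided)
z_β = 1.555 (for power = 0.94)
d = 0.5

n = ((1.960 + 1.555) / 0.5)²
n = (7.030)²
n ≈ 49.42
Round up to the next whole number: n = 50 pairs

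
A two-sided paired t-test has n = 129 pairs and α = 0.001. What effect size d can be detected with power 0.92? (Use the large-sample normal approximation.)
d ≈ 0.41

Minimum detectable effect (paired t-test, normal approximation):
d = (z_{α/2} + z_β) / √n
d = (3.291 + 1.405) / √129
d = 4.696 / 11.358
d ≈ 0.41

By Cohen's convention (0.2 small / 0.5 medium / 0.8 large): small effect.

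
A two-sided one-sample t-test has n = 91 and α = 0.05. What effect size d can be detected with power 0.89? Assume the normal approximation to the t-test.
d ≈ 0.33

Minimum detectable effect (one-sample t-test, normal approximation):
d = (z_{α/2} + z_β) / √n
d = (1.960 + 1.227) / √91
d = 3.186 / 9.539
d ≈ 0.33

By Cohen's convention (0.2 small / 0.5 medium / 0.8 large): small effect.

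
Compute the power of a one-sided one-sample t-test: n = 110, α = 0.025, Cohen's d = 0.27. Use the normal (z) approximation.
Power ≈ 0.81

Power calculation (one-sample t-test, normal approximation):
z_β = d · √n - z_α
z_β = 0.27 · √110 - 1.960
z_β = 0.27 · 10.488 - 1.960
z_β = 0.872

Power = Φ(z_β) = Φ(0.872) ≈ 0.808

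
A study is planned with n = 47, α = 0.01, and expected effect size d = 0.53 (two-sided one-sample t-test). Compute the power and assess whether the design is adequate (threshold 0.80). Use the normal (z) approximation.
Power ≈ 0.85; the study is adequately powered (power ≥ 0.80)

Power calculation (one-sample t-test, normal approximation):
z_β = d · √n - z_{α/2}
z_β = 0.53 · √47 - 2.576
z_β = 0.53 · 6.856 - 2.576
z_β = 1.058

Power = Φ(z_β) = Φ(1.058) ≈ 0.855

Effect size d = 0.53 is medium by Cohen's convention (0.2/0.5/0.8).

Threshold: power ≥ 0.80 is conventionally adequate.
Power ≈ 0.85 → the study is adequately powered (power ≥ 0.80).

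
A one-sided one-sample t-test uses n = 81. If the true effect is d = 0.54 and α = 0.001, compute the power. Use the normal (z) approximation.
Power ≈ 0.96

Power calculation (one-sample t-test, normal approximation):
z_β = d · √n - z_α
z_β = 0.54 · √81 - 3.090
z_β = 0.54 · 9.000 - 3.090
z_β = 1.770

Power = Φ(z_β) = Φ(1.770) ≈ 0.962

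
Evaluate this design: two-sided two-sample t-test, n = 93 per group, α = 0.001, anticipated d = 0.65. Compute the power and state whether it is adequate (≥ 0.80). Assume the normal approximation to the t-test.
Power ≈ 0.87; the study is adequately powered (power ≥ 0.80)

Power calculation (two-sample t-test, normal approximation):
z_β = d · √(n/2) - z_{α/2}
z_β = 0.65 · √(93/2) - 3.291
z_β = 0.65 · 6.819 - 3.291
z_β = 1.142

Power = Φ(z_β) = Φ(1.142) ≈ 0.873

Effect size d = 0.65 is medium by Cohen's convention (0.2/0.5/0.8).

Threshold: power ≥ 0.80 is conventionally adequate.
Power ≈ 0.87 → the study is adequately powered (power ≥ 0.80).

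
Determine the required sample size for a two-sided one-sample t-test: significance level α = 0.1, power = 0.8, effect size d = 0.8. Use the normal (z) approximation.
n = 10

Sample size formula (one-sample t-test, normal approximation):
n = ((z_{α/2} + z_β) / d)²

z_{α/2} = 1.645 (for α = 0.1, two-sided)
z_β = 0.842 (for power = 0.8)
d = 0.8

n = ((1.645 + 0.842) / 0.8)²
n = (3.109)²
n ≈ 9.67
Round up to the next whole number: n = 10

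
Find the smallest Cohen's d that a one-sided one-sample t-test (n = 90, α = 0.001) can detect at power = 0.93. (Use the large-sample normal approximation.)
d ≈ 0.48

Minimum detectable effect (one-sample t-test, normal approximation):
d = (z_α + z_β) / √n
d = (3.090 + 1.476) / √90
d = 4.566 / 9.487
d ≈ 0.48

By Cohen's convention (0.2 small / 0.5 medium / 0.8 large): small effect.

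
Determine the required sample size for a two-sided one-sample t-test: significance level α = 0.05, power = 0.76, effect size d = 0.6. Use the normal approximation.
n = 20

Sample size formula (one-sample t-test, normal approximation):
n = ((z_{α/2} + z_β) / d)²

z_{α/2} = 1.960 (for α = 0.05, two-sided)
z_β = 0.706 (for power = 0.76)
d = 0.6

n = ((1.960 + 0.706) / 0.6)²
n = (4.443)²
n ≈ 19.74
Round up to the next whole number: n = 20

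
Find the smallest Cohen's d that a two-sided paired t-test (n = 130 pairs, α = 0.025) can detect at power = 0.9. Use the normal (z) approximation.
d ≈ 0.31

Minimum detectable effect (paired t-test, normal approximation):
d = (z_{α/2} + z_β) / √n
d = (2.241 + 1.282) / √130
d = 3.523 / 11.402
d ≈ 0.31

By Cohen's convention (0.2 small / 0.5 medium / 0.8 large): small effect.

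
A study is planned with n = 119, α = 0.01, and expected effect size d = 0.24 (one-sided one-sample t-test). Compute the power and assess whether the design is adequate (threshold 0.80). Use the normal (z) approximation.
Power ≈ 0.61; the study is underpowered (power < 0.80)

Power calculation (one-sample t-test, normal approximation):
z_β = d · √n - z_α
z_β = 0.24 · √119 - 2.326
z_β = 0.24 · 10.909 - 2.326
z_β = 0.292

Power = Φ(z_β) = Φ(0.292) ≈ 0.615

Effect size d = 0.24 is small by Cohen's convention (0.2/0.5/0.8).

Threshold: power ≥ 0.80 is conventionally adequate.
Power ≈ 0.61 → the study is underpowered (power < 0.80).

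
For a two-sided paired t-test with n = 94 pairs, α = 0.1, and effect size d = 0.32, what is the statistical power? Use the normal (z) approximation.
Power ≈ 0.93

Power calculation (paired t-test, normal approximation):
z_β = d · √n - z_{α/2}
z_β = 0.32 · √94 - 1.645
z_β = 0.32 · 9.695 - 1.645
z_β = 1.458

Power = Φ(z_β) = Φ(1.458) ≈ 0.928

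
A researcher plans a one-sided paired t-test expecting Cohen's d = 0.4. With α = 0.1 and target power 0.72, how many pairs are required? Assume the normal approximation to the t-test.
n = 22 pairs

Sample size formula (paired t-test, normal approximation):
n = ((z_α + z_β) / d)²

z_α = 1.282 (for α = 0.1, one-sided)
z_β = 0.583 (for power = 0.72)
d = 0.4

n = ((1.282 + 0.583) / 0.4)²
n = (4.663)²
n ≈ 21.74
Round up to the next whole number: n = 22 pairs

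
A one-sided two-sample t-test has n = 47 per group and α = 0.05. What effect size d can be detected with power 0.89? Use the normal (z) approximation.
d ≈ 0.59

Minimum detectable effect (two-sample t-test, normal approximation):
d = (z_α + z_β) / √(n/2)
d = (1.645 + 1.227) / √(47/2)
d = 2.871 / 4.848
d ≈ 0.59

By Cohen's convention (0.2 small / 0.5 medium / 0.8 large): medium effect.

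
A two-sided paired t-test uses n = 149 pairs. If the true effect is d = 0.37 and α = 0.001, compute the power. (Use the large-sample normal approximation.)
Power ≈ 0.89

Power calculation (paired t-test, normal approximation):
z_β = d · √n - z_{α/2}
z_β = 0.37 · √149 - 3.291
z_β = 0.37 · 12.207 - 3.291
z_β = 1.226

Power = Φ(z_β) = Φ(1.226) ≈ 0.890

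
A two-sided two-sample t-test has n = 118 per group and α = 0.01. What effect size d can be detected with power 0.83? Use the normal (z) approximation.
d ≈ 0.46

Minimum detectable effect (two-sample t-test, normal approximation):
d = (z_{α/2} + z_β) / √(n/2)
d = (2.576 + 0.954) / √(118/2)
d = 3.530 / 7.681
d ≈ 0.46

By Cohen's convention (0.2 small / 0.5 medium / 0.8 large): small effect.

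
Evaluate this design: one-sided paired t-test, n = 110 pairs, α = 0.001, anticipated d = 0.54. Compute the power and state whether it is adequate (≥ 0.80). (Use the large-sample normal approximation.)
Power ≈ 0.99; the study is adequately powered (power ≥ 0.80)

Power calculation (paired t-test, normal approximation):
z_β = d · √n - z_α
z_β = 0.54 · √110 - 3.090
z_β = 0.54 · 10.488 - 3.090
z_β = 2.573

Power = Φ(z_β) = Φ(2.573) ≈ 0.995

Effect size d = 0.54 is medium by Cohen's convention (0.2/0.5/0.8).

Threshold: power ≥ 0.80 is conventionally adequate.
Power ≈ 0.99 → the study is adequately powered (power ≥ 0.80).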